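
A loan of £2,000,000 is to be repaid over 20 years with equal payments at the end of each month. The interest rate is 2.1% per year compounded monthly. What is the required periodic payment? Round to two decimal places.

£10,212.66

Level ordinary annuity; solve PV = PMT × [(1 − (1+r)^−n)/r] for PMT.
Periodic rate r = 0.021/12 per month; n is counted in months.
With n = 240: PMT = 2,000,000 / ([(1 − (1+r)^−n)/r]) = £10,212.66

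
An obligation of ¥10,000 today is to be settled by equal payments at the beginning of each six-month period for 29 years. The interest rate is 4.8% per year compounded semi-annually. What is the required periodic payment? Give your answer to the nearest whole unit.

Level annuity due; solve PV = PMT × [(1 − (1+r)^−n)/r] × (1+r) for PMT.
Periodic rate r = 0.048/2 per half-year; n is counted in half-years.
With n = 58: PMT = 10,000 / ([(1 − (1+r)^−n)/r] × (1+r)) = ¥314

¥314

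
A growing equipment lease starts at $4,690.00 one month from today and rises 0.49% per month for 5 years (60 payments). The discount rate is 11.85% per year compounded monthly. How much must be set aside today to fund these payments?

Periodic rate r = 0.1185/12 per month; n is counted in months.
Growing ordinary annuity: PV = PMT₁ × [1 − ((1+g)/(1+r))^n] / (r − g) = 4,690 × [1 − ((1+0.0049)/(1+r))^60] / (r − 0.0049) = $241,753.52.

$241,753.52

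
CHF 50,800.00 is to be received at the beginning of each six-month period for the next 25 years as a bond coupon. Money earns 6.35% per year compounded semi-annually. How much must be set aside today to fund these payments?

CHF 1,304,884.05

This is an annuity due: 50 payments of CHF 50,800.00 at the beginning of each six-month period.
Periodic rate r = 0.0635/2 per half-year; n is counted in half-years.
PV = PMT × [(1 − (1+r)^−n)/r] × (1+r) = 50,800 × [1 − (1+r)^−50] / r × (1+r) = CHF 1,304,884.05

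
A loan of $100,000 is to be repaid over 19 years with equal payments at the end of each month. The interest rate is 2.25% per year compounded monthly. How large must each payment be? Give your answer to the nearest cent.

Level ordinary annuity; solve PV = PMT × [(1 − (1+r)^−n)/r] for PMT.
Periodic rate r = 0.0225/12 per month; n is counted in months.
With n = 228: PMT = 100,000 / ([(1 − (1+r)^−n)/r]) = $539.41

$539.41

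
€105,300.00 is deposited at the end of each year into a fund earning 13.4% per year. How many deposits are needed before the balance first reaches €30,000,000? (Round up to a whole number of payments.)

30 payments

Periodic rate r = 0.134 per year.
Ordinary annuity FV: 30,000,000 = 105,300 × [((1+r)^n − 1)/r].
(1+r)^n = 1 + 30,000,000 × r / 105,300, so n = ln(1 + 30,000,000·r/105,300) / ln(1+r) = 29.17.
Round up to a whole number of payments: n = 30.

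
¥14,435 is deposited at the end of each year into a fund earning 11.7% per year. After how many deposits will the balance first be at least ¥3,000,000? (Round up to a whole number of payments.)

30 payments

Periodic rate r = 0.117 per year.
Ordinary annuity FV: 3,000,000 = 14,435 × [((1+r)^n − 1)/r].
(1+r)^n = 1 + 3,000,000 × r / 14,435, so n = ln(1 + 3,000,000·r/14,435) / ln(1+r) = 29.21.
Round up to a whole number of payments: n = 30.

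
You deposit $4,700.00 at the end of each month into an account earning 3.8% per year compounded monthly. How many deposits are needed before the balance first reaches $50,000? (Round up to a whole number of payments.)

11 payments

Periodic rate r = 0.038/12 per month; n is counted in months.
Ordinary annuity FV: 50,000 = 4,700 × [((1+r)^n − 1)/r].
(1+r)^n = 1 + 50,000 × r / 4,700, so n = ln(1 + 50,000·r/4,700) / ln(1+r) = 10.48.
Round up to a whole number of payments: n = 11.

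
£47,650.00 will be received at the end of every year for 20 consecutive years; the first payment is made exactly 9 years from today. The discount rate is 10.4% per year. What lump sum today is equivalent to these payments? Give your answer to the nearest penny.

Ordinary annuity of 20 payments, first payment at period 9.
Periodic rate r = 0.104 per year.
The ordinary-annuity PV formula values the stream one period before the first payment (period 8); discount that back 8 periods:
PV₀ = 47,650 × [1 − (1+r)^−20] / r × (1+r)^−8 = £178,922.83

£178,922.83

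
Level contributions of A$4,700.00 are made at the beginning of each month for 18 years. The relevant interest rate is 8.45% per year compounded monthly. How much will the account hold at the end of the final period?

This is an annuity due: 216 deposits of A$4,700.00 at the beginning of each month.
Periodic rate r = 0.0845/12 per month; n is counted in months.
FV = PMT × [((1+r)^n − 1)/r] × (1+r) = 4,700 × [(1+r)^216 − 1] / r × (1+r) = A$2,387,812.30

A$2,387,812.30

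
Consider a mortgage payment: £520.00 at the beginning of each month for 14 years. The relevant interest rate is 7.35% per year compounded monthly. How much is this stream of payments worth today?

This is an annuity due: 168 payments of £520.00 at the beginning of each month.
Periodic rate r = 0.0735/12 per month; n is counted in months.
PV = PMT × [(1 − (1+r)^−n)/r] × (1+r) = 520 × [1 − (1+r)^−168] / r × (1+r) = £54,796.69

£54,796.69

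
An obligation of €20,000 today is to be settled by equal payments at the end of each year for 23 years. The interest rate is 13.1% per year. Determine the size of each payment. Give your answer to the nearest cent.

Level ordinary annuity; solve PV = PMT × [(1 − (1+r)^−n)/r] for PMT.
Periodic rate r = 0.131 per year.
With n = 23: PMT = 20,000 / ([(1 − (1+r)^−n)/r]) = €2,784.07

€2,784.07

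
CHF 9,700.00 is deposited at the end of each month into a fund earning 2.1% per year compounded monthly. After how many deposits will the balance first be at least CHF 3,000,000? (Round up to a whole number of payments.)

248 payments

Periodic rate r = 0.021/12 per month; n is counted in months.
Ordinary annuity FV: 3,000,000 = 9,700 × [((1+r)^n − 1)/r].
(1+r)^n = 1 + 3,000,000 × r / 9,700, so n = ln(1 + 3,000,000·r/9,700) / ln(1+r) = 247.41.
Round up to a whole number of payments: n = 248.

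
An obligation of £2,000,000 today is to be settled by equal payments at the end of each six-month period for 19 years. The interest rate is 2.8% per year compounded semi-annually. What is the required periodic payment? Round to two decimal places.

Level ordinary annuity; solve PV = PMT × [(1 − (1+r)^−n)/r] for PMT.
Periodic rate r = 0.028/2 per half-year; n is counted in half-years.
With n = 38: PMT = 2,000,000 / ([(1 − (1+r)^−n)/r]) = £68,226.17

£68,226.17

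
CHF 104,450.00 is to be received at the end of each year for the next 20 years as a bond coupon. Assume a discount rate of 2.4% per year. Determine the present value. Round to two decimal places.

CHF 1,643,775.23

This is an ordinary annuity: 20 payments of CHF 104,450.00 at the end of each year.
Periodic rate r = 0.024 per year.
PV = PMT × [(1 − (1+r)^−n)/r] = 104,450 × [1 − (1+r)^−20] / r = CHF 1,643,775.23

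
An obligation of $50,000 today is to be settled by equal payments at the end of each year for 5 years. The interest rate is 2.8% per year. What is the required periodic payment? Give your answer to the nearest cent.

Level ordinary annuity; solve PV = PMT × [(1 − (1+r)^−n)/r] for PMT.
Periodic rate r = 0.028 per year.
With n = 5: PMT = 50,000 / ([(1 − (1+r)^−n)/r]) = $10,855.46

$10,855.46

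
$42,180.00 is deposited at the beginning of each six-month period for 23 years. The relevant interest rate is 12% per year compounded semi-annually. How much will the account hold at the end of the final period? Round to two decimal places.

$10,127,359.46

This is an annuity due: 46 deposits of $42,180.00 at the beginning of each six-month period.
Periodic rate r = 0.12/2 per half-year; n is counted in half-years.
FV = PMT × [((1+r)^n − 1)/r] × (1+r) = 42,180 × [(1+r)^46 − 1] / r × (1+r) = $10,127,359.46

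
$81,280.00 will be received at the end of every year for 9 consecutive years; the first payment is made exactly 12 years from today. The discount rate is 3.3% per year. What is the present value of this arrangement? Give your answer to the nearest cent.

Ordinary annuity of 9 payments, first payment at period 12.
Periodic rate r = 0.033 per year.
The ordinary-annuity PV formula values the stream one period before the first payment (period 11); discount that back 11 periods:
PV₀ = 81,280 × [1 − (1+r)^−9] / r × (1+r)^−11 = $436,662.56

$436,662.56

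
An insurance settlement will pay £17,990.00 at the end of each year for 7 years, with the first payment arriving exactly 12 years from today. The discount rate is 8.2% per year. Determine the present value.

£39,093.21

Ordinary annuity of 7 payments, first payment at period 12.
Periodic rate r = 0.082 per year.
The ordinary-annuity PV formula values the stream one period before the first payment (period 11); discount that back 11 periods:
PV₀ = 17,990 × [1 − (1+r)^−7] / r × (1+r)^−11 = £39,093.21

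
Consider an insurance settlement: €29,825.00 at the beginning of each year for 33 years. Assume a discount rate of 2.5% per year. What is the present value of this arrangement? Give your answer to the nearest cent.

€681,476.73

This is an annuity due: 33 payments of €29,825.00 at the beginning of each year.
Periodic rate r = 0.025 per year.
PV = PMT × [(1 − (1+r)^−n)/r] × (1+r) = 29,825 × [1 − (1+r)^−33] / r × (1+r) = €681,476.73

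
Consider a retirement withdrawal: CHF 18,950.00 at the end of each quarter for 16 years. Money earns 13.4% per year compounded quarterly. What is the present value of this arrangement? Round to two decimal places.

This is an ordinary annuity: 64 payments of CHF 18,950.00 at the end of each quarter.
Periodic rate r = 0.134/4 per quarter; n is counted in quarters.
PV = PMT × [(1 − (1+r)^−n)/r] = 18,950 × [1 − (1+r)^−64] / r = CHF 497,013.25

CHF 497,013.25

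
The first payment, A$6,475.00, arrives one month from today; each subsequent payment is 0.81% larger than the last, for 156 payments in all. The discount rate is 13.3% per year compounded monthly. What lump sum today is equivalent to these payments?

A$801,599.09

Periodic rate r = 0.133/12 per month; n is counted in months.
Growing ordinary annuity: PV = PMT₁ × [1 − ((1+g)/(1+r))^n] / (r − g) = 6,475 × [1 − ((1+0.0081)/(1+r))^156] / (r − 0.0081) = A$801,599.09.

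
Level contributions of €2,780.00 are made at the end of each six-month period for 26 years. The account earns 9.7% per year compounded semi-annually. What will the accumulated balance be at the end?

This is an ordinary annuity: 52 deposits of €2,780.00 at the end of each six-month period.
Periodic rate r = 0.097/2 per half-year; n is counted in half-years.
FV = PMT × [((1+r)^n − 1)/r] = 2,780 × [(1+r)^52 − 1] / r = €615,442.74

€615,442.74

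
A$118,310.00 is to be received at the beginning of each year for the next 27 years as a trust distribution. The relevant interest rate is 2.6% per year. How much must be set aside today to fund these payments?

This is an annuity due: 27 payments of A$118,310.00 at the beginning of each year.
Periodic rate r = 0.026 per year.
PV = PMT × [(1 − (1+r)^−n)/r] × (1+r) = 118,310 × [1 − (1+r)^−27] / r × (1+r) = A$2,334,071.80

A$2,334,071.80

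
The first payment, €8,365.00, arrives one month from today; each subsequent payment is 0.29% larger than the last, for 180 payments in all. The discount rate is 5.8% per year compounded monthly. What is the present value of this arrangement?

€1,267,531.57

Periodic rate r = 0.058/12 per month; n is counted in months.
Growing ordinary annuity: PV = PMT₁ × [1 − ((1+g)/(1+r))^n] / (r − g) = 8,365 × [1 − ((1+0.0029)/(1+r))^180] / (r − 0.0029) = €1,267,531.57.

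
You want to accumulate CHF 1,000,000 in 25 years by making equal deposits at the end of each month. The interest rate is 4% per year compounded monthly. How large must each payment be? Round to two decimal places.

Level ordinary annuity; solve FV = PMT × [((1+r)^n − 1)/r] for PMT.
Periodic rate r = 0.04/12 per month; n is counted in months.
With n = 300: PMT = 1,000,000 / ([((1+r)^n − 1)/r]) = CHF 1,945.04

CHF 1,945.04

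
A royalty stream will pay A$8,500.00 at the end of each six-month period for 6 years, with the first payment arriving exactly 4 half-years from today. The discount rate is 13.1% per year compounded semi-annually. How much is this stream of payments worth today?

A$57,175.24

Ordinary annuity of 12 payments, first payment at period 4.
Periodic rate r = 0.131/2 per half-year; n is counted in half-years.
The ordinary-annuity PV formula values the stream one period before the first payment (period 3); discount that back 3 periods:
PV₀ = 8,500 × [1 − (1+r)^−12] / r × (1+r)^−3 = A$57,175.24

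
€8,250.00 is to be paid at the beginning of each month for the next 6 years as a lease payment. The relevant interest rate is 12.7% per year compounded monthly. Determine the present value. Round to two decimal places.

This is an annuity due: 72 payments of €8,250.00 at the beginning of each month.
Periodic rate r = 0.127/12 per month; n is counted in months.
PV = PMT × [(1 − (1+r)^−n)/r] × (1+r) = 8,250 × [1 − (1+r)^−72] / r × (1+r) = €418,621.39

€418,621.39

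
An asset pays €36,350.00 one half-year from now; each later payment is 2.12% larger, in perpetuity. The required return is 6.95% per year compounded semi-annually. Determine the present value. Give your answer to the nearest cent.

€2,682,656.83

Periodic rate r = 0.0695/2 per half-year.
Growing perpetuity (Gordon): PV = PMT₁ / (r − g) = 36,350 / (r − 0.0212) = €2,682,656.83.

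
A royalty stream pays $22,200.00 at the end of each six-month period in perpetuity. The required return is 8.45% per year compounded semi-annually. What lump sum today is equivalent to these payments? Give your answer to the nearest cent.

Periodic rate r = 0.0845/2 per half-year.
Level perpetuity: PV = PMT / r = 22,200 / (0.0845/2) = $525,443.79.

$525,443.79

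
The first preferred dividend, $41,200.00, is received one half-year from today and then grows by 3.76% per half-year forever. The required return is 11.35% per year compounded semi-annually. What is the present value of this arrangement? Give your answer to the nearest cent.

Periodic rate r = 0.1135/2 per half-year.
Growing perpetuity (Gordon): PV = PMT₁ / (r − g) = 41,200 / (r − 0.0376) = $2,151,436.03.

$2,151,436.03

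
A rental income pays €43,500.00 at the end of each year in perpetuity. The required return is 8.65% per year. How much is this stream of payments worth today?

€502,890.17

Periodic rate r = 0.0865 per year.
Level perpetuity: PV = PMT / r = 43,500 / (0.0865) = €502,890.17.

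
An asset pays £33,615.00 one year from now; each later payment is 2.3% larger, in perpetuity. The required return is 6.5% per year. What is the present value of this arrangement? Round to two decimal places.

£800,357.14

Periodic rate r = 0.065 per year.
Growing perpetuity (Gordon): PV = PMT₁ / (r − g) = 33,615 / (r − 0.023) = £800,357.14.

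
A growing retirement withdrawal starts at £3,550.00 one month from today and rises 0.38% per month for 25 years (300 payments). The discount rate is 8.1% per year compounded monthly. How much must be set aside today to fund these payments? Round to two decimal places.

£704,422.33

Periodic rate r = 0.081/12 per month; n is counted in months.
Growing ordinary annuity: PV = PMT₁ × [1 − ((1+g)/(1+r))^n] / (r − g) = 3,550 × [1 − ((1+0.0038)/(1+r))^300] / (r − 0.0038) = £704,422.33.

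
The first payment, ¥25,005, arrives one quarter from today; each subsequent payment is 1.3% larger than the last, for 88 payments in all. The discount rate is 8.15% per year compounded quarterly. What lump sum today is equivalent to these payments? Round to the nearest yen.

¥1,599,767

Periodic rate r = 0.0815/4 per quarter; n is counted in quarters.
Growing ordinary annuity: PV = PMT₁ × [1 − ((1+g)/(1+r))^n] / (r − g) = 25,005 × [1 − ((1+0.013)/(1+r))^88] / (r − 0.013) = ¥1,599,767.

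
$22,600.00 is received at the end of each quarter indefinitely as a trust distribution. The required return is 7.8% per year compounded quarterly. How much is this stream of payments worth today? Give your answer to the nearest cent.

$1,158,974.36

Periodic rate r = 0.078/4 per quarter.
Level perpetuity: PV = PMT / r = 22,600 / (0.078/4) = $1,158,974.36.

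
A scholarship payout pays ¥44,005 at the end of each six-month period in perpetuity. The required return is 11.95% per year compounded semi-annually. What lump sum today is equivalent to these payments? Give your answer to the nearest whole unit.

Periodic rate r = 0.1195/2 per half-year.
Level perpetuity: PV = PMT / r = 44,005 / (0.1195/2) = ¥736,485.

¥736,485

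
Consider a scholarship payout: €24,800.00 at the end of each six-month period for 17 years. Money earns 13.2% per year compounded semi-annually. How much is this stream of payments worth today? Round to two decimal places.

This is an ordinary annuity: 34 payments of €24,800.00 at the end of each six-month period.
Periodic rate r = 0.132/2 per half-year; n is counted in half-years.
PV = PMT × [(1 − (1+r)^−n)/r] = 24,800 × [1 − (1+r)^−34] / r = €332,985.26

€332,985.26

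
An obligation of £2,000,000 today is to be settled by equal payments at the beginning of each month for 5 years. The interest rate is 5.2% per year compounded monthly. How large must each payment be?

Level annuity due; solve PV = PMT × [(1 − (1+r)^−n)/r] × (1+r) for PMT.
Periodic rate r = 0.052/12 per month; n is counted in months.
With n = 60: PMT = 2,000,000 / ([(1 − (1+r)^−n)/r] × (1+r)) = £37,762.36

£37,762.36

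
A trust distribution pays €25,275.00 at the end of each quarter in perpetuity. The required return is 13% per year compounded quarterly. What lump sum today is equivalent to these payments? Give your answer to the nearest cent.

€777,692.31

Periodic rate r = 0.13/4 per quarter.
Level perpetuity: PV = PMT / r = 25,275 / (0.13/4) = €777,692.31.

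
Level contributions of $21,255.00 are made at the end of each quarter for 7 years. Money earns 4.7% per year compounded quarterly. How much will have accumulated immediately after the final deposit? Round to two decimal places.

This is an ordinary annuity: 28 deposits of $21,255.00 at the end of each quarter.
Periodic rate r = 0.047/4 per quarter; n is counted in quarters.
FV = PMT × [((1+r)^n − 1)/r] = 21,255 × [(1+r)^28 − 1] / r = $699,905.23

$699,905.23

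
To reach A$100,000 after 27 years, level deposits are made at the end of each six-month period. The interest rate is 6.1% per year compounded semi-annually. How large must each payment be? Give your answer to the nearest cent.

Level ordinary annuity; solve FV = PMT × [((1+r)^n − 1)/r] for PMT.
Periodic rate r = 0.061/2 per half-year; n is counted in half-years.
With n = 54: PMT = 100,000 / ([((1+r)^n − 1)/r]) = A$750.28

A$750.28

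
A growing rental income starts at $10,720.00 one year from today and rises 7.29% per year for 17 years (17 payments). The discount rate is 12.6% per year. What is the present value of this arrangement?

$113,074.69

Periodic rate r = 0.126 per year.
Growing ordinary annuity: PV = PMT₁ × [1 − ((1+g)/(1+r))^n] / (r − g) = 10,720 × [1 − ((1+0.0729)/(1+r))^17] / (r − 0.0729) = $113,074.69.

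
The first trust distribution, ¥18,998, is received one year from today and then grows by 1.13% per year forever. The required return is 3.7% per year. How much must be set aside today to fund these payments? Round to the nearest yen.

Periodic rate r = 0.037 per year.
Growing perpetuity (Gordon): PV = PMT₁ / (r − g) = 18,998 / (r − 0.0113) = ¥739,222.

¥739,222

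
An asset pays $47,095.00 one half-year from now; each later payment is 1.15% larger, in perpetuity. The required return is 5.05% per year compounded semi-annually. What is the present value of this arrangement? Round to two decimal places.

$3,425,090.91

Periodic rate r = 0.0505/2 per half-year.
Growing perpetuity (Gordon): PV = PMT₁ / (r − g) = 47,095 / (r − 0.0115) = $3,425,090.91.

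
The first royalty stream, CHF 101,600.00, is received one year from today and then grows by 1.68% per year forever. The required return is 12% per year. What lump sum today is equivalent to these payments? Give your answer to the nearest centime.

Periodic rate r = 0.12 per year.
Growing perpetuity (Gordon): PV = PMT₁ / (r − g) = 101,600 / (r − 0.0168) = CHF 984,496.12.

CHF 984,496.12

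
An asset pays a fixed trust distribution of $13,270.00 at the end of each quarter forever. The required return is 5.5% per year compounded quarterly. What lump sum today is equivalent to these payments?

Periodic rate r = 0.055/4 per quarter.
Level perpetuity: PV = PMT / r = 13,270 / (0.055/4) = $965,090.91.

$965,090.91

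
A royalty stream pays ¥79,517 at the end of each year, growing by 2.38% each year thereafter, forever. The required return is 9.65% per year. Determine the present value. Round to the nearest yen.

Periodic rate r = 0.0965 per year.
Growing perpetuity (Gordon): PV = PMT₁ / (r − g) = 79,517 / (r − 0.0238) = ¥1,093,769.

¥1,093,769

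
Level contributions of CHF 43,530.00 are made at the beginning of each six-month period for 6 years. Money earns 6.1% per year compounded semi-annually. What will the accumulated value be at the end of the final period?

This is an annuity due: 12 deposits of CHF 43,530.00 at the beginning of each six-month period.
Periodic rate r = 0.061/2 per half-year; n is counted in half-years.
FV = PMT × [((1+r)^n − 1)/r] × (1+r) = 43,530 × [(1+r)^12 − 1] / r × (1+r) = CHF 638,432.67

CHF 638,432.67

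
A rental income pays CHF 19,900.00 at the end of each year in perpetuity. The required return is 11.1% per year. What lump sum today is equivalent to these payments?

Periodic rate r = 0.111 per year.
Level perpetuity: PV = PMT / r = 19,900 / (0.111) = CHF 179,279.28.

CHF 179,279.28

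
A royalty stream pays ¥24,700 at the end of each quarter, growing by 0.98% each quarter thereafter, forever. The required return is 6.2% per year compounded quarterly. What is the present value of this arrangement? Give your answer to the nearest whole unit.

¥4,333,333

Periodic rate r = 0.062/4 per quarter.
Growing perpetuity (Gordon): PV = PMT₁ / (r − g) = 24,700 / (r − 0.0098) = ¥4,333,333.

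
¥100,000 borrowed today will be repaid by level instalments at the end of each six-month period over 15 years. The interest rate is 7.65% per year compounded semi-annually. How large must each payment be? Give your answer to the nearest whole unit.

¥5,661

Level ordinary annuity; solve PV = PMT × [(1 − (1+r)^−n)/r] for PMT.
Periodic rate r = 0.0765/2 per half-year; n is counted in half-years.
With n = 30: PMT = 100,000 / ([(1 − (1+r)^−n)/r]) = ¥5,661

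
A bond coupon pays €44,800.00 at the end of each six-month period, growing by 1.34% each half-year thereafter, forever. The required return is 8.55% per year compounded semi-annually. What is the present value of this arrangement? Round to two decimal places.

€1,526,405.45

Periodic rate r = 0.0855/2 per half-year.
Growing perpetuity (Gordon): PV = PMT₁ / (r − g) = 44,800 / (r − 0.0134) = €1,526,405.45.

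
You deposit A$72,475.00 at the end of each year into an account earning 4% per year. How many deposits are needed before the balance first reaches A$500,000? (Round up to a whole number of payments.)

Periodic rate r = 0.04 per year.
Ordinary annuity FV: 500,000 = 72,475 × [((1+r)^n − 1)/r].
(1+r)^n = 1 + 500,000 × r / 72,475, so n = ln(1 + 500,000·r/72,475) / ln(1+r) = 6.21.
Round up to a whole number of payments: n = 7.

7 payments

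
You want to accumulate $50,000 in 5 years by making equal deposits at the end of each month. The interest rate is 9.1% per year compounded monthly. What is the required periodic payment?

$661.18

Level ordinary annuity; solve FV = PMT × [((1+r)^n − 1)/r] for PMT.
Periodic rate r = 0.091/12 per month; n is counted in months.
With n = 60: PMT = 50,000 / ([((1+r)^n − 1)/r]) = $661.18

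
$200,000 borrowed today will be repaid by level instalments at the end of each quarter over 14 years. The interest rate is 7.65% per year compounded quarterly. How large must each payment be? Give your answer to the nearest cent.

Level ordinary annuity; solve PV = PMT × [(1 − (1+r)^−n)/r] for PMT.
Periodic rate r = 0.0765/4 per quarter; n is counted in quarters.
With n = 56: PMT = 200,000 / ([(1 − (1+r)^−n)/r]) = $5,849.95

$5,849.95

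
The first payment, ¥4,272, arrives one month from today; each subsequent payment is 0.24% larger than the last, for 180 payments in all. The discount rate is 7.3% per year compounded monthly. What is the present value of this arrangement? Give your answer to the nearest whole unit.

Periodic rate r = 0.073/12 per month; n is counted in months.
Growing ordinary annuity: PV = PMT₁ × [1 − ((1+g)/(1+r))^n] / (r − g) = 4,272 × [1 − ((1+0.0024)/(1+r))^180] / (r − 0.0024) = ¥560,485.

¥560,485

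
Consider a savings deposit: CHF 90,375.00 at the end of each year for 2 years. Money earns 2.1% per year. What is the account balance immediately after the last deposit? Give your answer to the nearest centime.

CHF 182,647.87

This is an ordinary annuity: 2 deposits of CHF 90,375.00 at the end of each year.
Periodic rate r = 0.021 per year.
FV = PMT × [((1+r)^n − 1)/r] = 90,375 × [(1+r)^2 − 1] / r = CHF 182,647.87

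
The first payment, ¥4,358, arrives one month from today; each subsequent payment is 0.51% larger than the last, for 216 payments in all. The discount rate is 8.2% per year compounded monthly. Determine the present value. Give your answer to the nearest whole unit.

¥781,346

Periodic rate r = 0.082/12 per month; n is counted in months.
Growing ordinary annuity: PV = PMT₁ × [1 − ((1+g)/(1+r))^n] / (r − g) = 4,358 × [1 − ((1+0.0051)/(1+r))^216] / (r − 0.0051) = ¥781,346.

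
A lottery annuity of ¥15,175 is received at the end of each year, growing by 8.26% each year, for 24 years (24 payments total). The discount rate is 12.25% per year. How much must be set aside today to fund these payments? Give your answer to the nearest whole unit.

¥220,769

Periodic rate r = 0.1225 per year.
Growing ordinary annuity: PV = PMT₁ × [1 − ((1+g)/(1+r))^n] / (r − g) = 15,175 × [1 − ((1+0.0826)/(1+r))^24] / (r − 0.0826) = ¥220,769.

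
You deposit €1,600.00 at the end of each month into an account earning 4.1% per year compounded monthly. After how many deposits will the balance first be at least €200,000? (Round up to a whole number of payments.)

105 payments

Periodic rate r = 0.041/12 per month; n is counted in months.
Ordinary annuity FV: 200,000 = 1,600 × [((1+r)^n − 1)/r].
(1+r)^n = 1 + 200,000 × r / 1,600, so n = ln(1 + 200,000·r/1,600) / ln(1+r) = 104.27.
Round up to a whole number of payments: n = 105.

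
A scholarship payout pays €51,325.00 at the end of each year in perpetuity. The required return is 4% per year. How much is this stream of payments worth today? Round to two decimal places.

€1,283,125.00

Periodic rate r = 0.04 per year.
Level perpetuity: PV = PMT / r = 51,325 / (0.04) = €1,283,125.00.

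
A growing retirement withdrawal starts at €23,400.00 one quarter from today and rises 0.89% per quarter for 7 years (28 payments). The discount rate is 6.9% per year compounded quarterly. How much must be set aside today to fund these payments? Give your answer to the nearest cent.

Periodic rate r = 0.069/4 per quarter; n is counted in quarters.
Growing ordinary annuity: PV = PMT₁ × [1 − ((1+g)/(1+r))^n] / (r − g) = 23,400 × [1 − ((1+0.0089)/(1+r))^28] / (r − 0.0089) = €577,542.63.

€577,542.63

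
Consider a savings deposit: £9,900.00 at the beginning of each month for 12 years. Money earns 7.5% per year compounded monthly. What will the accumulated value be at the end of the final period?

This is an annuity due: 144 deposits of £9,900.00 at the beginning of each month.
Periodic rate r = 0.075/12 per month; n is counted in months.
FV = PMT × [((1+r)^n − 1)/r] × (1+r) = 9,900 × [(1+r)^144 − 1] / r × (1+r) = £2,315,496.47

£2,315,496.47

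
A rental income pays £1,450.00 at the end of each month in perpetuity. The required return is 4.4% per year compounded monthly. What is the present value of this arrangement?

Periodic rate r = 0.044/12 per month.
Level perpetuity: PV = PMT / r = 1,450 / (0.044/12) = £395,454.55.

£395,454.55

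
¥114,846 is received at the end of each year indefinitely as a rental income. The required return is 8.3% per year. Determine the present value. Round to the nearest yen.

Periodic rate r = 0.083 per year.
Level perpetuity: PV = PMT / r = 114,846 / (0.083) = ¥1,383,687.

¥1,383,687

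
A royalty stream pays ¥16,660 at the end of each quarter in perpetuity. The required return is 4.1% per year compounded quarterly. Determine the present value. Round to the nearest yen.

Periodic rate r = 0.041/4 per quarter.
Level perpetuity: PV = PMT / r = 16,660 / (0.041/4) = ¥1,625,366.

¥1,625,366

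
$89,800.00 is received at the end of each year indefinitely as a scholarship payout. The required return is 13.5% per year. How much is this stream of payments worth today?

$665,185.19

Periodic rate r = 0.135 per year.
Level perpetuity: PV = PMT / r = 89,800 / (0.135) = $665,185.19.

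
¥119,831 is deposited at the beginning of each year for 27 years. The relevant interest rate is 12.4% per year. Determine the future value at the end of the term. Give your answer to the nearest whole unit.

This is an annuity due: 27 deposits of ¥119,831 at the beginning of each year.
Periodic rate r = 0.124 per year.
FV = PMT × [((1+r)^n − 1)/r] × (1+r) = 119,831 × [(1+r)^27 − 1] / r × (1+r) = ¥24,417,550

¥24,417,550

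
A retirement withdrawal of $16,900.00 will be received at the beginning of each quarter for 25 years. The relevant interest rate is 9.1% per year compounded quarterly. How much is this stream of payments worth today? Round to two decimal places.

$679,639.90

This is an annuity due: 100 payments of $16,900.00 at the beginning of each quarter.
Periodic rate r = 0.091/4 per quarter; n is counted in quarters.
PV = PMT × [(1 − (1+r)^−n)/r] × (1+r) = 16,900 × [1 − (1+r)^−100] / r × (1+r) = $679,639.90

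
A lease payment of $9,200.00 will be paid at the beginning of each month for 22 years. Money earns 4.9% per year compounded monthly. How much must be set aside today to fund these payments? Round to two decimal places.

$1,490,777.88

This is an annuity due: 264 payments of $9,200.00 at the beginning of each month.
Periodic rate r = 0.049/12 per month; n is counted in months.
PV = PMT × [(1 − (1+r)^−n)/r] × (1+r) = 9,200 × [1 − (1+r)^−264] / r × (1+r) = $1,490,777.88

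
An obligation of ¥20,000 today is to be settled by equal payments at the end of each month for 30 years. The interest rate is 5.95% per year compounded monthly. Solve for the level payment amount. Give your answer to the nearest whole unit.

Level ordinary annuity; solve PV = PMT × [(1 − (1+r)^−n)/r] for PMT.
Periodic rate r = 0.0595/12 per month; n is counted in months.
With n = 360: PMT = 20,000 / ([(1 − (1+r)^−n)/r]) = ¥119

¥119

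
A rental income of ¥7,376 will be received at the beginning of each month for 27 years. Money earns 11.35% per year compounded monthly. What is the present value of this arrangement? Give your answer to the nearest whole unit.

This is an annuity due: 324 payments of ¥7,376 at the beginning of each month.
Periodic rate r = 0.1135/12 per month; n is counted in months.
PV = PMT × [(1 − (1+r)^−n)/r] × (1+r) = 7,376 × [1 − (1+r)^−324] / r × (1+r) = ¥749,939

¥749,939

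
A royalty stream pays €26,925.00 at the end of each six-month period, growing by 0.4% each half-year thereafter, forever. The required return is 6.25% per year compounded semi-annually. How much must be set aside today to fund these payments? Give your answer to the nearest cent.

Periodic rate r = 0.0625/2 per half-year.
Growing perpetuity (Gordon): PV = PMT₁ / (r − g) = 26,925 / (r − 0.004) = €988,073.39.

€988,073.39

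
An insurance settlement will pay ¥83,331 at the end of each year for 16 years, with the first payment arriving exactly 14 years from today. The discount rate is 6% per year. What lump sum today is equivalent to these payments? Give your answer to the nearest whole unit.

Ordinary annuity of 16 payments, first payment at period 14.
Periodic rate r = 0.06 per year.
The ordinary-annuity PV formula values the stream one period before the first payment (period 13); discount that back 13 periods:
PV₀ = 83,331 × [1 − (1+r)^−16] / r × (1+r)^−13 = ¥394,825

¥394,825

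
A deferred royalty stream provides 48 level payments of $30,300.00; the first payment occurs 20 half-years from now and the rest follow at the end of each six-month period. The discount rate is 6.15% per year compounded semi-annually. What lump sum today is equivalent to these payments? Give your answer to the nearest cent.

Ordinary annuity of 48 payments, first payment at period 20.
Periodic rate r = 0.0615/2 per half-year; n is counted in half-years.
The ordinary-annuity PV formula values the stream one period before the first payment (period 19); discount that back 19 periods:
PV₀ = 30,300 × [1 − (1+r)^−48] / r × (1+r)^−19 = $424,706.26

$424,706.26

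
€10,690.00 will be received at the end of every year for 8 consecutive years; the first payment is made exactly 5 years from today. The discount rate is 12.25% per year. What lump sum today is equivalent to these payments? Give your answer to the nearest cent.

€33,158.79

Ordinary annuity of 8 payments, first payment at period 5.
Periodic rate r = 0.1225 per year.
The ordinary-annuity PV formula values the stream one period before the first payment (period 4); discount that back 4 periods:
PV₀ = 10,690 × [1 − (1+r)^−8] / r × (1+r)^−4 = €33,158.79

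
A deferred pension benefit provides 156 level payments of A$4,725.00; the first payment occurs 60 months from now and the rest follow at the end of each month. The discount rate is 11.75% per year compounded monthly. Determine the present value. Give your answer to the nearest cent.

A$212,172.83

Ordinary annuity of 156 payments, first payment at period 60.
Periodic rate r = 0.1175/12 per month; n is counted in months.
The ordinary-annuity PV formula values the stream one period before the first payment (period 59); discount that back 59 periods:
PV₀ = 4,725 × [1 − (1+r)^−156] / r × (1+r)^−59 = A$212,172.83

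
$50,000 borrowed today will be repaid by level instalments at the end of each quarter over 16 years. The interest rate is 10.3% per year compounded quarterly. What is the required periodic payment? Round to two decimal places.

Level ordinary annuity; solve PV = PMT × [(1 − (1+r)^−n)/r] for PMT.
Periodic rate r = 0.103/4 per quarter; n is counted in quarters.
With n = 64: PMT = 50,000 / ([(1 − (1+r)^−n)/r]) = $1,602.35

$1,602.35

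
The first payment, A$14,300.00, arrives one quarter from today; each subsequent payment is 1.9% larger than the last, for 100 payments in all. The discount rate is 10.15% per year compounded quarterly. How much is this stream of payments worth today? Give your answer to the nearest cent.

A$1,040,867.86

Periodic rate r = 0.1015/4 per quarter; n is counted in quarters.
Growing ordinary annuity: PV = PMT₁ × [1 − ((1+g)/(1+r))^n] / (r − g) = 14,300 × [1 − ((1+0.019)/(1+r))^100] / (r − 0.019) = A$1,040,867.86.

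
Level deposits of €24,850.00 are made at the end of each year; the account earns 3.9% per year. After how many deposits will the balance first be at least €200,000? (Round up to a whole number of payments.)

8 payments

Periodic rate r = 0.039 per year.
Ordinary annuity FV: 200,000 = 24,850 × [((1+r)^n − 1)/r].
(1+r)^n = 1 + 200,000 × r / 24,850, so n = ln(1 + 200,000·r/24,850) / ln(1+r) = 7.14.
Round up to a whole number of payments: n = 8.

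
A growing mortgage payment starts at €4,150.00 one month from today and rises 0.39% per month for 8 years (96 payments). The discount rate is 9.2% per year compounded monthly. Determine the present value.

€332,722.99

Periodic rate r = 0.092/12 per month; n is counted in months.
Growing ordinary annuity: PV = PMT₁ × [1 − ((1+g)/(1+r))^n] / (r − g) = 4,150 × [1 − ((1+0.0039)/(1+r))^96] / (r − 0.0039) = €332,722.99.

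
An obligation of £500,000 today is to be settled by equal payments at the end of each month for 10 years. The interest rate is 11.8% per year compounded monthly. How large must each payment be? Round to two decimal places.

£7,115.86

Level ordinary annuity; solve PV = PMT × [(1 − (1+r)^−n)/r] for PMT.
Periodic rate r = 0.118/12 per month; n is counted in months.
With n = 120: PMT = 500,000 / ([(1 − (1+r)^−n)/r]) = £7,115.86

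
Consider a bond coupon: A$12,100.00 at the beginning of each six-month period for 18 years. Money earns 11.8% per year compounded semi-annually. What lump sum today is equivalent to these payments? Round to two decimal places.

A$189,605.98

This is an annuity due: 36 payments of A$12,100.00 at the beginning of each six-month period.
Periodic rate r = 0.118/2 per half-year; n is counted in half-years.
PV = PMT × [(1 − (1+r)^−n)/r] × (1+r) = 12,100 × [1 − (1+r)^−36] / r × (1+r) = A$189,605.98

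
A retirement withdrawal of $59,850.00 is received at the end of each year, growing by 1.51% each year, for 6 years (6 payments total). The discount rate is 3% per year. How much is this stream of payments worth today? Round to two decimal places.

Periodic rate r = 0.03 per year.
Growing ordinary annuity: PV = PMT₁ × [1 − ((1+g)/(1+r))^n] / (r − g) = 59,850 × [1 − ((1+0.0151)/(1+r))^6] / (r − 0.0151) = $336,272.74.

$336,272.74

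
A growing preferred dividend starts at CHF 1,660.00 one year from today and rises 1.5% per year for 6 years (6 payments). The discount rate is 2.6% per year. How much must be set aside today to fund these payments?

CHF 9,451.10

Periodic rate r = 0.026 per year.
Growing ordinary annuity: PV = PMT₁ × [1 − ((1+g)/(1+r))^n] / (r − g) = 1,660 × [1 − ((1+0.015)/(1+r))^6] / (r − 0.015) = CHF 9,451.10.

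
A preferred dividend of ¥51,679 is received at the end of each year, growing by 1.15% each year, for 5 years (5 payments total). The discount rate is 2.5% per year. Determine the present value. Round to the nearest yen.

Periodic rate r = 0.025 per year.
Growing ordinary annuity: PV = PMT₁ × [1 − ((1+g)/(1+r))^n] / (r − g) = 51,679 × [1 − ((1+0.0115)/(1+r))^5] / (r − 0.0115) = ¥245,539.

¥245,539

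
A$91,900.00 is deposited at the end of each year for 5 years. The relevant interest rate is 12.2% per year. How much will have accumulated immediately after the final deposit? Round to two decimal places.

This is an ordinary annuity: 5 deposits of A$91,900.00 at the end of each year.
Periodic rate r = 0.122 per year.
FV = PMT × [((1+r)^n − 1)/r] = 91,900 × [(1+r)^5 − 1] / r = A$586,151.14

A$586,151.14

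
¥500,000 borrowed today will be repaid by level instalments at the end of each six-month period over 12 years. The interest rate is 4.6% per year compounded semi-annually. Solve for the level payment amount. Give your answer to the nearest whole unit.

Level ordinary annuity; solve PV = PMT × [(1 − (1+r)^−n)/r] for PMT.
Periodic rate r = 0.046/2 per half-year; n is counted in half-years.
With n = 24: PMT = 500,000 / ([(1 − (1+r)^−n)/r]) = ¥27,342

¥27,342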